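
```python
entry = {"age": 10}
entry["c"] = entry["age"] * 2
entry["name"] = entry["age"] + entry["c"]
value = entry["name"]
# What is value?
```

Trace:
`entry = {"age": 10}` → entry = {'age': 10}
`entry["c"] = entry["age"] * 2` → entry = {'age': 10, 'c': 20}
`entry["name"] = entry["age"] + entry["c"]` → entry = {'age': 10, 'c': 20, 'name': 30}
`value = entry["name"]` → value = 30
So value = 30

Answer: 30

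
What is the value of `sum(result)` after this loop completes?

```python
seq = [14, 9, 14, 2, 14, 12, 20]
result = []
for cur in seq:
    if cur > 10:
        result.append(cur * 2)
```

Sum of doubled values > 10
`result` takes the values: [] → [28] → [28, 28] → [28, 28, 28] → [28, 28, 28, 24] → [28, 28, 28, 24, 40]
So `sum(result)` = 148

Answer: 148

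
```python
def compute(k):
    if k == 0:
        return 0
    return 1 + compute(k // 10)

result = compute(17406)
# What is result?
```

Count of digits of 17406: 5

Answer: 5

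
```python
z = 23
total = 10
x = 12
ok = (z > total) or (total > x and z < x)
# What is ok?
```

Trace:
`z = 23` → z = 23
`total = 10` → total = 10
`x = 12` → x = 12
`ok = (z > total) or (total > x and z < x)` → ok = True
So ok = True

Answer: True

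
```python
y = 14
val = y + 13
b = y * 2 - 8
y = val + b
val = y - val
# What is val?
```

Trace:
`y = 14` → y = 14
`val = y + 13` → val = 27
`b = y * 2 - 8` → b = 20
`y = val + b` → y = 47
`val = y - val` → val = 20
So val = 20

Answer: 20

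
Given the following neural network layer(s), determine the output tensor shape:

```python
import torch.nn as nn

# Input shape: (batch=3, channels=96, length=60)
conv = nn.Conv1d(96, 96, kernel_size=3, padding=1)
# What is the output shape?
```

Input: (3, 96, 60) -> Output: (3, 96, 60)

Answer: (3, 96, 60)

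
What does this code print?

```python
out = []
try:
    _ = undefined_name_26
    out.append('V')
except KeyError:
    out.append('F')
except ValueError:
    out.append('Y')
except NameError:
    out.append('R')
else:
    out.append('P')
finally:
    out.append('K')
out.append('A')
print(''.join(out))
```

Execution trace: 'R' (except NameError) → 'K' (finally) → 'A' (after the try/except). Output: RKA

Answer: RKA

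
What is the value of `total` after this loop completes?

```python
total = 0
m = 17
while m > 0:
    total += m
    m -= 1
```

Sum 17 down to 1
`total` takes the values: 0 → 17 → 33 → 48 → 62 → 75 → 87 → 98 → 108 → 117 → 125 → 132 → 138 → 143 → 147 → 150 → 152 → 153

Answer: 153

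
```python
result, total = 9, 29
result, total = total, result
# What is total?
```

Trace:
`result, total = 9, 29` → result = 9; total = 29
`result, total = total, result` → result = 29; total = 9
So total = 9

Answer: 9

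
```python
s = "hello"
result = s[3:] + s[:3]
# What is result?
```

Trace:
`s = "hello"` → s = 'hello'
`result = s[3:] + s[:3]` → result = 'lohel'
So result = 'lohel'

Answer: 'lohel'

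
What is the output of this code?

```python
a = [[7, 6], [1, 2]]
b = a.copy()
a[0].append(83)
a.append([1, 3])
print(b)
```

Key concept: shallow copy with nested lists.
Step by step:
`a = [[7, 6], [1, 2]]` → a = [[7, 6], [1, 2]]
`b = a.copy()` → b = [[7, 6], [1, 2]]
`a[0].append(83)` → a = [[7, 6, 83], [1, 2]]; b = [[7, 6, 83], [1, 2]]
`a.append([1, 3])` → a = [[7, 6, 83], [1, 2], [1, 3]]
`print(b)` → prints [[7, 6, 83], [1, 2]]

Answer: [[7, 6, 83], [1, 2]]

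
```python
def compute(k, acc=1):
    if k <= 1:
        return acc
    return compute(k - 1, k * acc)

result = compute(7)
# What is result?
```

Accumulator trace (n, acc): (7, 1) -> (6, 7) -> (5, 42) -> (4, 210) -> (3, 840) -> (2, 2520) -> (1, 5040) -> return 5040

Answer: 5040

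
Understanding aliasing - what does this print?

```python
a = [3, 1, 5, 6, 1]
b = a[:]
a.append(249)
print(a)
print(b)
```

Key concept: slice [:] creates copy.
Step by step:
`a = [3, 1, 5, 6, 1]` → a = [3, 1, 5, 6, 1]
`b = a[:]` → b = [3, 1, 5, 6, 1]
`a.append(249)` → a = [3, 1, 5, 6, 1, 249]
`print(a)` → prints [3, 1, 5, 6, 1, 249]
`print(b)` → prints [3, 1, 5, 6, 1]

Answer:
[3, 1, 5, 6, 1, 249]
[3, 1, 5, 6, 1]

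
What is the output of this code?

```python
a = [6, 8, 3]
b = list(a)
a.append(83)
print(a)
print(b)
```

Key concept: list() constructor creates copy.
Step by step:
`a = [6, 8, 3]` → a = [6, 8, 3]
`b = list(a)` → b = [6, 8, 3]
`a.append(83)` → a = [6, 8, 3, 83]
`print(a)` → prints [6, 8, 3, 83]
`print(b)` → prints [6, 8, 3]

Answer:
[6, 8, 3, 83]
[6, 8, 3]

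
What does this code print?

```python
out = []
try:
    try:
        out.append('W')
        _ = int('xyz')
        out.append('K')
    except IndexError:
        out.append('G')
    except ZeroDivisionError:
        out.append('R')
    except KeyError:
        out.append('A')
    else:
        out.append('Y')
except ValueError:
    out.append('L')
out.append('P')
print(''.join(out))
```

Execution trace: 'W' (try body) → 'L' (outer except ValueError) → 'P' (after the try/except). Output: WLP

Answer: WLP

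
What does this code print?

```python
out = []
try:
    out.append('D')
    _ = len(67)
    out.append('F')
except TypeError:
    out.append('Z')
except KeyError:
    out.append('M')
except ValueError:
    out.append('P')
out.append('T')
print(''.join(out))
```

Execution trace: 'D' (try body) → 'Z' (except TypeError) → 'T' (after the try/except). Output: DZT

Answer: DZT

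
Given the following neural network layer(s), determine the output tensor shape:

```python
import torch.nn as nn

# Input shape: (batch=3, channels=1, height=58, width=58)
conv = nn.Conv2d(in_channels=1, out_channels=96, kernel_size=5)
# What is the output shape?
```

Input: (3, 1, 58, 58) -> Output: (3, 96, 54, 54)

Answer: (3, 96, 54, 54)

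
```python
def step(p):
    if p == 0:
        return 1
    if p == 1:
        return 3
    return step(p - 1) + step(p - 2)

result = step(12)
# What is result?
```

Build up from base cases: step(0)=1, step(1)=3, step(2)=4, step(3)=7, step(4)=11, step(5)=18, step(6)=29, ..., step(12)=521

Answer: 521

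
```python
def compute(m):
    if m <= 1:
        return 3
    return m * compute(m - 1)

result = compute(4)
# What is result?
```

compute(4) = 4 * 3 * 2 * 3 = 72

Answer: 72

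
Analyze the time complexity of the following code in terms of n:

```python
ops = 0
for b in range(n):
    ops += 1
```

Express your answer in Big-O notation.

Each loop level contributes: n. Multiplying the contributions gives O(n).

Answer: O(n)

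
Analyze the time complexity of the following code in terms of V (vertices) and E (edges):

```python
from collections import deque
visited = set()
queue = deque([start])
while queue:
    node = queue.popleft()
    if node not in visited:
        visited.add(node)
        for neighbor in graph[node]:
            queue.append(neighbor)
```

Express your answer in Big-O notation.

This is Breadth-first search on a graph. Time complexity: O(V + E).

Answer: O(V + E)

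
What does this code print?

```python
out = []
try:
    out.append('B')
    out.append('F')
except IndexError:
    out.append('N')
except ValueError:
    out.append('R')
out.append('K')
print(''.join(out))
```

Execution trace: 'B' (try body) → 'F' (try body, no exception) → 'K' (after the try/except). Output: BFK

Answer: BFK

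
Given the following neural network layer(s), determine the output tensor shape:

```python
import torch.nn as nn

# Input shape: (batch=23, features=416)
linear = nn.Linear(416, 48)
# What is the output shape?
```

Input: (23, 416) -> Output: (23, 48)

Answer: (23, 48)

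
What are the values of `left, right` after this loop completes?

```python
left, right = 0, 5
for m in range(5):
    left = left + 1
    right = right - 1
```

left goes 0→5, right goes 5→0
`left, right` takes the values: (0, 5) → (1, 5) → (1, 4) → (2, 4) → (2, 3) → (3, 3) → (3, 2) → (4, 2) → (4, 1) → (5, 1) → (5, 0)

Answer: 5, 0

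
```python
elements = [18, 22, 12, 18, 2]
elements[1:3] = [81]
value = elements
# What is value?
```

Trace:
`elements = [18, 22, 12, 18, 2]` → elements = [18, 22, 12, 18, 2]
`elements[1:3] = [81]` → elements = [18, 81, 18, 2]
`value = elements` → value = [18, 81, 18, 2]
So value = [18, 81, 18, 2]

Answer: [18, 81, 18, 2]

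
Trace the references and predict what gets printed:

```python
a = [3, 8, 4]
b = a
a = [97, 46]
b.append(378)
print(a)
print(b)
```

Key concept: rebinding vs mutation: a is rebound to a new list, b still points at the original.
Step by step:
`a = [3, 8, 4]` → a = [3, 8, 4]
`b = a` → b = [3, 8, 4] (same object as a)
`a = [97, 46]` → a = [97, 46]
`b.append(378)` → b = [3, 8, 4, 378]
`print(a)` → prints [97, 46]
`print(b)` → prints [3, 8, 4, 378]

Answer:
[97, 46]
[3, 8, 4, 378]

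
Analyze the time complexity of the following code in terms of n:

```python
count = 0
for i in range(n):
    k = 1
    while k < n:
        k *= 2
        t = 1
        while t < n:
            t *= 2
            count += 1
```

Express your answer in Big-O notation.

Each loop level contributes: n × log n × log n. Multiplying the contributions gives O(n log² n).

Answer: O(n log² n)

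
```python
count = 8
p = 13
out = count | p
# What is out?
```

Trace:
`count = 8` → count = 8
`p = 13` → p = 13
`out = count | p` → out = 13
So out = 13

Answer: 13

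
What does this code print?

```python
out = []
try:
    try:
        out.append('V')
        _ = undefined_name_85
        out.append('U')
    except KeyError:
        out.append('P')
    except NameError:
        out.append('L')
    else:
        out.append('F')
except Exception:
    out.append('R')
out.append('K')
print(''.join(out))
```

Execution trace: 'V' (inner try body) → 'L' (inner except NameError) → 'K' (after the try/except). Output: VLK

Answer: VLK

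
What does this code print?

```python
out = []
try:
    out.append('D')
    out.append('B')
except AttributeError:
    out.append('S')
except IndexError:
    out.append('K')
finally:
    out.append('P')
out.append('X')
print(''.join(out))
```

Execution trace: 'D' (try body) → 'B' (try body, no exception) → 'P' (finally) → 'X' (after the try/except). Output: DBPX

Answer: DBPX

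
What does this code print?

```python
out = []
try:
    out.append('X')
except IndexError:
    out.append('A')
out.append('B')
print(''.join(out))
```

Execution trace: 'X' (try body, no exception) → 'B' (after the try/except). Output: XB

Answer: XB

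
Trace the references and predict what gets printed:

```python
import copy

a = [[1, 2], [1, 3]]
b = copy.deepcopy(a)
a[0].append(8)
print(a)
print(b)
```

Key concept: deep copy is fully independent.
Step by step:
`a = [[1, 2], [1, 3]]` → a = [[1, 2], [1, 3]]
`b = copy.deepcopy(a)` → b = [[1, 2], [1, 3]]
`a[0].append(8)` → a = [[1, 2, 8], [1, 3]]
`print(a)` → prints [[1, 2, 8], [1, 3]]
`print(b)` → prints [[1, 2], [1, 3]]

Answer:
[[1, 2, 8], [1, 3]]
[[1, 2], [1, 3]]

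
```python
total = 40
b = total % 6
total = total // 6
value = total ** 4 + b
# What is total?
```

Trace:
`total = 40` → total = 40
`b = total % 6` → b = 4
`total = total // 6` → total = 6
`value = total ** 4 + b` → value = 1300
So total = 6

Answer: 6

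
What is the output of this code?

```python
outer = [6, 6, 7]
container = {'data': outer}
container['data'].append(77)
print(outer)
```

Key concept: dict holds reference to list.
Step by step:
`outer = [6, 6, 7]` → outer = [6, 6, 7]
`container = {'data': outer}` → container = {'data': [6, 6, 7]}
`container['data'].append(77)` → outer = [6, 6, 7, 77]; container = {'data': [6, 6, 7, 77]}
`print(outer)` → prints [6, 6, 7, 77]

Answer: [6, 6, 7, 77]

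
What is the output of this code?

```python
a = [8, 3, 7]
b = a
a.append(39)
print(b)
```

Key concept: basic list aliasing.
Step by step:
`a = [8, 3, 7]` → a = [8, 3, 7]
`b = a` → b = [8, 3, 7] (same object as a)
`a.append(39)` → a = [8, 3, 7, 39] (same object as b); b = [8, 3, 7, 39] (same object as a)
`print(b)` → prints [8, 3, 7, 39]

Answer: [8, 3, 7, 39]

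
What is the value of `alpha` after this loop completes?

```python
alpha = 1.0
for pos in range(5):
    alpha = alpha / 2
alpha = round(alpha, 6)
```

Halving LR 5 times: 1 / 2^5
`alpha` takes the values: 1.0 → 0.5 → 0.25 → 0.125 → 0.0625 → 0.03125

Answer: 0.03125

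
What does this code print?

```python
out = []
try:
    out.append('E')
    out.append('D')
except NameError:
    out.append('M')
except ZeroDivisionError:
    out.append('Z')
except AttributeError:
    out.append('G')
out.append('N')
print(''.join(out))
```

Execution trace: 'E' (try body) → 'D' (try body, no exception) → 'N' (after the try/except). Output: EDN

Answer: EDN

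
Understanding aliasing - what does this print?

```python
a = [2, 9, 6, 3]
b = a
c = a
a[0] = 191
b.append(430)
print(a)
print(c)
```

Key concept: multiple aliases.
Step by step:
`a = [2, 9, 6, 3]` → a = [2, 9, 6, 3]
`b = a` → b = [2, 9, 6, 3] (same object as a)
`c = a` → c = [2, 9, 6, 3] (same object as a, b)
`a[0] = 191` → a = [191, 9, 6, 3] (same object as b, c); b = [191, 9, 6, 3] (same object as a, c); c = [191, 9, 6, 3] (same object as a, b)
`b.append(430)` → a = [191, 9, 6, 3, 430] (same object as b, c); b = [191, 9, 6, 3, 430] (same object as a, c); c = [191, 9, 6, 3, 430] (same object as a, b)
`print(a)` → prints [191, 9, 6, 3, 430]
`print(c)` → prints [191, 9, 6, 3, 430]

Answer:
[191, 9, 6, 3, 430]
[191, 9, 6, 3, 430]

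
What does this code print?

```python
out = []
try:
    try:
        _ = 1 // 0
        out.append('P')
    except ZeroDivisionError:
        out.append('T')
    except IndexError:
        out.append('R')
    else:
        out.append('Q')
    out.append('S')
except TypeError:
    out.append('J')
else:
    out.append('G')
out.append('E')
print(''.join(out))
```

Execution trace: 'T' (inner except ZeroDivisionError) → 'S' (try body, no exception) → 'G' (else) → 'E' (after the try/except). Output: TSGE

Answer: TSGE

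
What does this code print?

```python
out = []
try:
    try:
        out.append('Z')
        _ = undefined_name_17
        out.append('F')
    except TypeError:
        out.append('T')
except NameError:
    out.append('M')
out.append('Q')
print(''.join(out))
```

Execution trace: 'Z' (try body) → 'M' (outer except NameError) → 'Q' (after the try/except). Output: ZMQ

Answer: ZMQ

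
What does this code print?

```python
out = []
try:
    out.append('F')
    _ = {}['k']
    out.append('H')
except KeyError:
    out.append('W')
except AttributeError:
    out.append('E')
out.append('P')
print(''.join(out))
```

Execution trace: 'F' (try body) → 'W' (except KeyError) → 'P' (after the try/except). Output: FWP

Answer: FWP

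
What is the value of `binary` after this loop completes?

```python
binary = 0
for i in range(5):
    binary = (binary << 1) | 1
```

Build 5 consecutive 1-bits: 0b11111
`binary` takes the values: 0 → 1 → 3 → 7 → 15 → 31

Answer: 31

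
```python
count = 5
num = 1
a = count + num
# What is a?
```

Trace:
`count = 5` → count = 5
`num = 1` → num = 1
`a = count + num` → a = 6
So a = 6

Answer: 6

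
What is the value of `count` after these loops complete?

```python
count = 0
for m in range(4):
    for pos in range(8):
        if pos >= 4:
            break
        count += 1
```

Inner breaks at 4, outer runs 4 times
`count` takes the values: 0 → 1 → 2 → 3 → 4 → 5 → 6 → 7 → 8 → 9 → 10 → 11 → 12 → 13 → 14 → 15 → 16

Answer: 16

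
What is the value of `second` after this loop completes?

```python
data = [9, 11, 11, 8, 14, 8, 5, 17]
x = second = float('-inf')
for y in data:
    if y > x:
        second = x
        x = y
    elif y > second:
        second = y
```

Second largest (with repeats) in [9, 11, 11, 8, 14, 8, 5, 17]
`second` takes the values: -inf → 9 → 11 → 14

Answer: 14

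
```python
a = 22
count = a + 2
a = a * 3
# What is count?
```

Trace:
`a = 22` → a = 22
`count = a + 2` → count = 24
`a = a * 3` → a = 66
So count = 24

Answer: 24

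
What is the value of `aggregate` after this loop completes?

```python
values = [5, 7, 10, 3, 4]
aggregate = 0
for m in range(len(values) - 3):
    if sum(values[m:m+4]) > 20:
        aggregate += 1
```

Count windows with sum > 20
`aggregate` takes the values: 0 → 1 → 2

Answer: 2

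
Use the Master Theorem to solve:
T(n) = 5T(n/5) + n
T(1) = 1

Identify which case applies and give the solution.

a=5, b=5, f(n)=n. log_5(5) = 1. Since c=1 = 1, Case 2 applies: T(n) = Θ(n^log_b(a) · log n) = O(n log n).

Answer: O(n log n) - Case 2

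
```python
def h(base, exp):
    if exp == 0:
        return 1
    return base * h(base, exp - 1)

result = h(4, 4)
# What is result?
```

h(4, 4) = 4 * 4 * 4 * 4 = 256

Answer: 256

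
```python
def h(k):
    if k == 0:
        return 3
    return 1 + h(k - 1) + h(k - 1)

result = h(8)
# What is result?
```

h(k) = 1 + 2·h(k-1), h(0)=3. Closed form: (3+1)·2^8 - 1 = 1023.

Answer: 1023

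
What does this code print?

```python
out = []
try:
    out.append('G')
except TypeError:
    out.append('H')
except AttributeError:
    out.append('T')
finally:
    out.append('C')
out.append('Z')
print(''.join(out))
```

Execution trace: 'G' (try body, no exception) → 'C' (finally) → 'Z' (after the try/except). Output: GCZ

Answer: GCZ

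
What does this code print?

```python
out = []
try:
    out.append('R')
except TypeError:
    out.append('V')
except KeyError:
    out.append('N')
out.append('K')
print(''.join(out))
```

Execution trace: 'R' (try body, no exception) → 'K' (after the try/except). Output: RK

Answer: RK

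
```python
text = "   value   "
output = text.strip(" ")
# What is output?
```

Trace:
`text = "   value   "` → text = '   value   '
`output = text.strip(" ")` → output = 'value'
So output = 'value'

Answer: 'value'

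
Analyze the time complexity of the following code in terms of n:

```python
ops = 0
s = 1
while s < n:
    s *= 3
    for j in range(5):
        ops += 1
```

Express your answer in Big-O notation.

Each loop level contributes: log n × 1. Multiplying the contributions gives O(log n).

Answer: O(log n)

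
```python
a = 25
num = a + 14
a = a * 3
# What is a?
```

Trace:
`a = 25` → a = 25
`num = a + 14` → num = 39
`a = a * 3` → a = 75
So a = 75

Answer: 75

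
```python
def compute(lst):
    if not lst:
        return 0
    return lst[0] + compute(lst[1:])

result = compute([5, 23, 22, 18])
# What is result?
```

5 + 23 + 22 + 18 + 0 = 68

Answer: 68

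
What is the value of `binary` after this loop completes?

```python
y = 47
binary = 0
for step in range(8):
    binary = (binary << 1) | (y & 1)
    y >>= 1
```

Reverse lowest 8 bits of 47
`binary` takes the values: 0 → 1 → 3 → 7 → 15 → 30 → 61 → 122 → 244

Answer: 244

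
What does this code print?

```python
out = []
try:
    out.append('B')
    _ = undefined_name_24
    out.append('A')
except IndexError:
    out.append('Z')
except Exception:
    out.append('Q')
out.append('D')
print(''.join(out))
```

Execution trace: 'B' (try body) → 'Q' (except Exception) → 'D' (after the try/except). Output: BQD

Answer: BQD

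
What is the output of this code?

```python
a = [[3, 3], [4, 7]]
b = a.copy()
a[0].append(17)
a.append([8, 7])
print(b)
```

Key concept: shallow copy with nested lists.
Step by step:
`a = [[3, 3], [4, 7]]` → a = [[3, 3], [4, 7]]
`b = a.copy()` → b = [[3, 3], [4, 7]]
`a[0].append(17)` → a = [[3, 3, 17], [4, 7]]; b = [[3, 3, 17], [4, 7]]
`a.append([8, 7])` → a = [[3, 3, 17], [4, 7], [8, 7]]
`print(b)` → prints [[3, 3, 17], [4, 7]]

Answer: [[3, 3, 17], [4, 7]]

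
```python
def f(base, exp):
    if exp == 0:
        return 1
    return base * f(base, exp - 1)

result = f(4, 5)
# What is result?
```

f(4, 5) = 4 * 4 * 4 * 4 * 4 = 1024

Answer: 1024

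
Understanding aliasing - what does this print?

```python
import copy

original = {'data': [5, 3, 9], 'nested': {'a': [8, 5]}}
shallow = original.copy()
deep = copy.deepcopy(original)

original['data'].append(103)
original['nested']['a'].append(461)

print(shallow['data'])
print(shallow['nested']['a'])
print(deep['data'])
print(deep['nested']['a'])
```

Key concept: comparing shallow vs deep copy.
Step by step:
`original = {'data': [5, 3, 9], 'nested': {'a': [8, 5]}}` → original = {'data': [5, 3, 9], 'nested': {'a': [8, 5]}}
`shallow = original.copy()` → shallow = {'data': [5, 3, 9], 'nested': {'a': [8, 5]}}
`deep = copy.deepcopy(original)` → deep = {'data': [5, 3, 9], 'nested': {'a': [8, 5]}}
`original['data'].append(103)` → original = {'data': [5, 3, 9, 103], 'nested': {'a': [8, 5]}}; shallow = {'data': [5, 3, 9, 103], 'nested': {'a': [8, 5]}}
`original['nested']['a'].append(461)` → original = {'data': [5, 3, 9, 103], 'nested': {'a': [8, 5, 461]}}; shallow = {'data': [5, 3, 9, 103], 'nested': {'a': [8, 5, 461]}}
`print(shallow['data'])` → prints [5, 3, 9, 103]
`print(shallow['nested']['a'])` → prints [8, 5, 461]
`print(deep['data'])` → prints [5, 3, 9]
`print(deep['nested']['a'])` → prints [8, 5]

Answer:
[5, 3, 9, 103]
[8, 5, 461]
[5, 3, 9]
[8, 5]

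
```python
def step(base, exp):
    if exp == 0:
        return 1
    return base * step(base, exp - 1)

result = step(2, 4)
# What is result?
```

step(2, 4) = 2 * 2 * 2 * 2 = 16

Answer: 16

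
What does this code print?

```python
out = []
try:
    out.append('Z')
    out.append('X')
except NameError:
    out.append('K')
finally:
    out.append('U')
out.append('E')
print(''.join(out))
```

Execution trace: 'Z' (try body) → 'X' (try body, no exception) → 'U' (finally) → 'E' (after the try/except). Output: ZXUE

Answer: ZXUE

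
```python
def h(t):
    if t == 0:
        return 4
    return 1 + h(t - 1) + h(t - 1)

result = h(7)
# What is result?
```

h(t) = 1 + 2·h(t-1), h(0)=4. Closed form: (4+1)·2^7 - 1 = 639.

Answer: 639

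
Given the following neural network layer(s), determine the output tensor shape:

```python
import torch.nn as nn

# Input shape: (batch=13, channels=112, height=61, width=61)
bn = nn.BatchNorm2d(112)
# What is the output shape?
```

Input: (13, 112, 61, 61) -> Output: (13, 112, 61, 61)

Answer: (13, 112, 61, 61)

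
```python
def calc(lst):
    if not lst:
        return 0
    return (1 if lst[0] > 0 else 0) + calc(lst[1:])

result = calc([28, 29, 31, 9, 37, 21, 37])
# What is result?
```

Count of positive elements in [28, 29, 31, 9, 37, 21, 37] = 7

Answer: 7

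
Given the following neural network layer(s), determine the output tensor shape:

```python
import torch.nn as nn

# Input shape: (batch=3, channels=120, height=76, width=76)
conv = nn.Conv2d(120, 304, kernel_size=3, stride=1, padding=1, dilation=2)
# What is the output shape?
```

Input: (3, 120, 76, 76) -> Output: (3, 304, 74, 74)

Answer: (3, 304, 74, 74)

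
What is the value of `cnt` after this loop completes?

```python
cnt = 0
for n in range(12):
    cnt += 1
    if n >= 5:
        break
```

Loop breaks when n reaches 5, cnt is 6
`cnt` takes the values: 0 → 1 → 2 → 3 → 4 → 5 → 6

Answer: 6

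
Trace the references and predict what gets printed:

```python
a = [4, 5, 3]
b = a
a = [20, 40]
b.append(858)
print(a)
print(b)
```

Key concept: rebinding vs mutation: a is rebound to a new list, b still points at the original.
Step by step:
`a = [4, 5, 3]` → a = [4, 5, 3]
`b = a` → b = [4, 5, 3] (same object as a)
`a = [20, 40]` → a = [20, 40]
`b.append(858)` → b = [4, 5, 3, 858]
`print(a)` → prints [20, 40]
`print(b)` → prints [4, 5, 3, 858]

Answer:
[20, 40]
[4, 5, 3, 858]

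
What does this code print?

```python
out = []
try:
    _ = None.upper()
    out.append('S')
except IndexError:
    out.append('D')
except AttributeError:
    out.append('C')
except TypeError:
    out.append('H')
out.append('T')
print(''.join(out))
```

Execution trace: 'C' (except AttributeError) → 'T' (after the try/except). Output: CT

Answer: CT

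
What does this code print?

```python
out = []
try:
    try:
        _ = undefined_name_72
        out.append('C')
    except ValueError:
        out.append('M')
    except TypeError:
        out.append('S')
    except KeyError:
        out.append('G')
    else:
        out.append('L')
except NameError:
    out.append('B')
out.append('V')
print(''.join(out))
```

Execution trace: 'B' (outer except NameError) → 'V' (after the try/except). Output: BV

Answer: BV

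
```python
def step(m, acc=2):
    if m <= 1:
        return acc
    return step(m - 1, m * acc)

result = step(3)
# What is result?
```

Accumulator trace (n, acc): (3, 2) -> (2, 6) -> (1, 12) -> return 12

Answer: 12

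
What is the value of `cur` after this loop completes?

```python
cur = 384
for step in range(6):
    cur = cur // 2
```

Halve 6 times: 384 // 2^6 = 6
`cur` takes the values: 384 → 192 → 96 → 48 → 24 → 12 → 6

Answer: 6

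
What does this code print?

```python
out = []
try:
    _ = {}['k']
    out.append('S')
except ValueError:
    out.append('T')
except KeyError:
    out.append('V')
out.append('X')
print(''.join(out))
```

Execution trace: 'V' (except KeyError) → 'X' (after the try/except). Output: VX

Answer: VX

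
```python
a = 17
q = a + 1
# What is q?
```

Trace:
`a = 17` → a = 17
`q = a + 1` → q = 18
So q = 18

Answer: 18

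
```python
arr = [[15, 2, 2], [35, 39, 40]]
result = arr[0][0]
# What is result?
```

Trace:
`arr = [[15, 2, 2], [35, 39, 40]]` → arr = [[15, 2, 2], [35, 39, 40]]
`result = arr[0][0]` → result = 15
So result = 15

Answer: 15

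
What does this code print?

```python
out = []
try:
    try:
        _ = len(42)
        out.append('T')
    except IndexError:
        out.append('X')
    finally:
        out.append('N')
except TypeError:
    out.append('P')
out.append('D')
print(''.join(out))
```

Execution trace: 'N' (finally) → 'P' (outer except TypeError) → 'D' (after the try/except). Output: NPD

Answer: NPD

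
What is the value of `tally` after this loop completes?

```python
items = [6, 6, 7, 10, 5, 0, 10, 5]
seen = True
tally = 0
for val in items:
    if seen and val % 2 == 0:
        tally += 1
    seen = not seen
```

Count even values at even positions
`tally` takes the values: 0 → 1 → 2

Answer: 2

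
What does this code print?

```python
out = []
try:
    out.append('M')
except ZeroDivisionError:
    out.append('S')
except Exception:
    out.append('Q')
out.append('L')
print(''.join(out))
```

Execution trace: 'M' (try body, no exception) → 'L' (after the try/except). Output: ML

Answer: ML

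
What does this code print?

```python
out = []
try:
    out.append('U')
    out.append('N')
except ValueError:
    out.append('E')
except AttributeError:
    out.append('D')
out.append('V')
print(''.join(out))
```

Execution trace: 'U' (try body) → 'N' (try body, no exception) → 'V' (after the try/except). Output: UNV

Answer: UNV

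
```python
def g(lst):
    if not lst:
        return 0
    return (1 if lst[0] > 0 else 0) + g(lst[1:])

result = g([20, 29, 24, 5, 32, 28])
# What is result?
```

Count of positive elements in [20, 29, 24, 5, 32, 28] = 6

Answer: 6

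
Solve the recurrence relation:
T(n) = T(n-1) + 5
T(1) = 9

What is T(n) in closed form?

Unrolling: T(n) = T(1) + 5·(n-1) = 9 + 5(n-1) = 5n + 4.

Answer: T(n) = 5n + 4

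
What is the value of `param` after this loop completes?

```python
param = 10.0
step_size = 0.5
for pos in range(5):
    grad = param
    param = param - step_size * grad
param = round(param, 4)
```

Gradient descent: w = 10.0 * (1 - 0.5)^5
`param` takes the values: 10.0 → 5.0 → 2.5 → 1.25 → 0.625 → 0.3125

Answer: 0.3125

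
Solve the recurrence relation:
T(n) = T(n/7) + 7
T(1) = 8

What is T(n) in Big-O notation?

Each step divides n by 7 and adds 7. After log_7(n) steps we reach T(1)=8. So T(n) = 7·log_7(n) + 8 = O(log n).

Answer: O(log n)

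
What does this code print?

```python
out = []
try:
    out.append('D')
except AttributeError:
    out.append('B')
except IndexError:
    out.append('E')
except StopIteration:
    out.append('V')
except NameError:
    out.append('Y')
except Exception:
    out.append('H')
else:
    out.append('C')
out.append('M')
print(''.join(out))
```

Execution trace: 'D' (try body, no exception) → 'C' (else) → 'M' (after the try/except). Output: DCM

Answer: DCM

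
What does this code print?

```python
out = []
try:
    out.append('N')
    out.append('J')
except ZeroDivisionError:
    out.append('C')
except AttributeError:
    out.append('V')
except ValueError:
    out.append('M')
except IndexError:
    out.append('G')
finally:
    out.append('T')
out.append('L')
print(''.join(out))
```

Execution trace: 'N' (try body) → 'J' (try body, no exception) → 'T' (finally) → 'L' (after the try/except). Output: NJTL

Answer: NJTL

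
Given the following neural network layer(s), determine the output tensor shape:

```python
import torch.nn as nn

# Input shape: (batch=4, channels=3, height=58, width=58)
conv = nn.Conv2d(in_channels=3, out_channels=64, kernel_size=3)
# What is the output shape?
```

Input: (4, 3, 58, 58) -> Output: (4, 64, 56, 56)

Answer: (4, 64, 56, 56)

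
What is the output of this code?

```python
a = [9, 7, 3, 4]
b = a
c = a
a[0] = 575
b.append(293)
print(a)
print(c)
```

Key concept: multiple aliases.
Step by step:
`a = [9, 7, 3, 4]` → a = [9, 7, 3, 4]
`b = a` → b = [9, 7, 3, 4] (same object as a)
`c = a` → c = [9, 7, 3, 4] (same object as a, b)
`a[0] = 575` → a = [575, 7, 3, 4] (same object as b, c); b = [575, 7, 3, 4] (same object as a, c); c = [575, 7, 3, 4] (same object as a, b)
`b.append(293)` → a = [575, 7, 3, 4, 293] (same object as b, c); b = [575, 7, 3, 4, 293] (same object as a, c); c = [575, 7, 3, 4, 293] (same object as a, b)
`print(a)` → prints [575, 7, 3, 4, 293]
`print(c)` → prints [575, 7, 3, 4, 293]

Answer:
[575, 7, 3, 4, 293]
[575, 7, 3, 4, 293]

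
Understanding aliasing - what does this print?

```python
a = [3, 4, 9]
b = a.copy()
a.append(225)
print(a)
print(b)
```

Key concept: list.copy() creates independent copy.
Step by step:
`a = [3, 4, 9]` → a = [3, 4, 9]
`b = a.copy()` → b = [3, 4, 9]
`a.append(225)` → a = [3, 4, 9, 225]
`print(a)` → prints [3, 4, 9, 225]
`print(b)` → prints [3, 4, 9]

Answer:
[3, 4, 9, 225]
[3, 4, 9]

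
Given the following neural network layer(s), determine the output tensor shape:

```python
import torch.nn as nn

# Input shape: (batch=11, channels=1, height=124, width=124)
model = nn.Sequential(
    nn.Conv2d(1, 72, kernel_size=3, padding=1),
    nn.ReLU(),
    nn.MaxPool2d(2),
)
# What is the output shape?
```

Input: (11, 1, 124, 124) -> after Conv2d: (11, 72, 124, 124) -> after ReLU: (11, 72, 124, 124) -> Output: (11, 72, 62, 62)

Answer: (11, 72, 62, 62)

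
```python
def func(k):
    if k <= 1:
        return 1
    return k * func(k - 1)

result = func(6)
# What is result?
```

func(6) = 6 * 5 * 4 * 3 * 2 * 1 = 720

Answer: 720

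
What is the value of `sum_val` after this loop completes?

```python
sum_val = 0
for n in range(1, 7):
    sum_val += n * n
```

Sum of squares 1² to 6² = 91
`sum_val` takes the values: 0 → 1 → 5 → 14 → 30 → 55 → 91

Answer: 91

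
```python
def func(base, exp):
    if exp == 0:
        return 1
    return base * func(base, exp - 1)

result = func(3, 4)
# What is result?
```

func(3, 4) = 3 * 3 * 3 * 3 = 81

Answer: 81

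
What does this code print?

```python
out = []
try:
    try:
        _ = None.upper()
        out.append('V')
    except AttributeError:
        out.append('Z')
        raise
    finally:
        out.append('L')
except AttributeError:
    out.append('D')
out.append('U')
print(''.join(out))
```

Execution trace: 'Z' (inner except AttributeError) → 'L' (inner finally) → 'D' (outer except AttributeError) → 'U' (after the try/except). Output: ZLDU

Answer: ZLDU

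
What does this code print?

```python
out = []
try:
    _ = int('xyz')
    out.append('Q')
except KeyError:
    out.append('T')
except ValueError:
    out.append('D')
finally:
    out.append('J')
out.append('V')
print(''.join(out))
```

Execution trace: 'D' (except ValueError) → 'J' (finally) → 'V' (after the try/except). Output: DJV

Answer: DJV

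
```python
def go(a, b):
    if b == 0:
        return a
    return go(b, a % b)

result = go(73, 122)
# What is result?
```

go(73, 122) -> go(122, 73) -> go(73, 49) -> go(49, 24) -> go(24, 1) -> go(1, 0) -> 1

Answer: 1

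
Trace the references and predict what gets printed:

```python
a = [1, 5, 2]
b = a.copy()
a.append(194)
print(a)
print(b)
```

Key concept: list.copy() creates independent copy.
Step by step:
`a = [1, 5, 2]` → a = [1, 5, 2]
`b = a.copy()` → b = [1, 5, 2]
`a.append(194)` → a = [1, 5, 2, 194]
`print(a)` → prints [1, 5, 2, 194]
`print(b)` → prints [1, 5, 2]

Answer:
[1, 5, 2, 194]
[1, 5, 2]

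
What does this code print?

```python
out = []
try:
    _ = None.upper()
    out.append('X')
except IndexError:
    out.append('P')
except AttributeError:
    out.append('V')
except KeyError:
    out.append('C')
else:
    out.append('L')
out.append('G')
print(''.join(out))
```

Execution trace: 'V' (except AttributeError) → 'G' (after the try/except). Output: VG

Answer: VG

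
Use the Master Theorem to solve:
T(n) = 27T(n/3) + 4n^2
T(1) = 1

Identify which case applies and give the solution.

a=27, b=3, f(n)=4n^2. log_3(27) = 3. Since c=2 < 3, Case 1 applies: T(n) = Θ(n^log_b(a)) = O(n^3).

Answer: O(n^3) - Case 1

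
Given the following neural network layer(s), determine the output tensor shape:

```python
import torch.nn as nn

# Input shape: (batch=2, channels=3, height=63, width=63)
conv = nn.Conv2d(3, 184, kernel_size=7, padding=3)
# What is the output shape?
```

Input: (2, 3, 63, 63) -> Output: (2, 184, 63, 63)

Answer: (2, 184, 63, 63)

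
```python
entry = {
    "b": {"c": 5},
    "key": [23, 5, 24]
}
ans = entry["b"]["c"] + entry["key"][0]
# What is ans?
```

Trace:
`entry = { ...` → entry = {'b': {'c': 5}, 'key': [23, 5, 24]}
`ans = entry["b"]["c"] + entry["key"][0]` → ans = 28
So ans = 28

Answer: 28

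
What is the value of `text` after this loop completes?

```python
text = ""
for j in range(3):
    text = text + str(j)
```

Concatenate digits 0 to 2
`text` takes the values: "" → "0" → "01" → "012"

Answer: "012"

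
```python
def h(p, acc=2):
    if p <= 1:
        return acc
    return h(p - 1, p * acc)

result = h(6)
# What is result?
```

Accumulator trace (n, acc): (6, 2) -> (5, 12) -> (4, 60) -> (3, 240) -> (2, 720) -> (1, 1440) -> return 1440

Answer: 1440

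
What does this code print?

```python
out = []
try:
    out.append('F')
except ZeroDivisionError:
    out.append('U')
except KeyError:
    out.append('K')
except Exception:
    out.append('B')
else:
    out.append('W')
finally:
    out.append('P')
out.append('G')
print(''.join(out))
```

Execution trace: 'F' (try body, no exception) → 'W' (else) → 'P' (finally) → 'G' (after the try/except). Output: FWPG

Answer: FWPG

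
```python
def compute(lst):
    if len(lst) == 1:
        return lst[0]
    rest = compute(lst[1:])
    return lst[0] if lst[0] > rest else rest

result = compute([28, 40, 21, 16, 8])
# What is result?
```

Recursive max over [28, 40, 21, 16, 8] = 40

Answer: 40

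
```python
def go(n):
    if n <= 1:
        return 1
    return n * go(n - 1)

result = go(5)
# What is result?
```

go(5) = 5 * 4 * 3 * 2 * 1 = 120

Answer: 120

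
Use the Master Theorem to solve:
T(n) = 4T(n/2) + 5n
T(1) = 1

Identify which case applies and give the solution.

a=4, b=2, f(n)=5n. log_2(4) = 2. Since c=1 < 2, Case 1 applies: T(n) = Θ(n^log_b(a)) = O(n^2).

Answer: O(n^2) - Case 1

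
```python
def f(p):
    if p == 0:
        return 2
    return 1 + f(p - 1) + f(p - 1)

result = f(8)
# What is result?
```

f(p) = 1 + 2·f(p-1), f(0)=2. Closed form: (2+1)·2^8 - 1 = 767.

Answer: 767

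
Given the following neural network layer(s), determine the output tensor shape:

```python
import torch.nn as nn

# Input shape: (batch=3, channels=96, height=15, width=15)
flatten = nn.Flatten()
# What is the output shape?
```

Input: (3, 96, 15, 15) -> Output: (3, 21600)

Answer: (3, 21600)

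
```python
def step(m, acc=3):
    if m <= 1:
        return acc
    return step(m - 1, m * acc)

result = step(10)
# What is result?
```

Accumulator trace (n, acc): (10, 3) -> (9, 30) -> (8, 270) -> (7, 2160) -> (6, 15120) -> (5, 90720) -> (4, 453600) -> (3, 1814400) -> (2, 5443200) -> (1, 10886400) -> return 10886400

Answer: 10886400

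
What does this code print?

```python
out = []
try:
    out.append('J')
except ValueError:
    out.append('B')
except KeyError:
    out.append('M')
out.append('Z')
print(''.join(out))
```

Execution trace: 'J' (try body, no exception) → 'Z' (after the try/except). Output: JZ

Answer: JZ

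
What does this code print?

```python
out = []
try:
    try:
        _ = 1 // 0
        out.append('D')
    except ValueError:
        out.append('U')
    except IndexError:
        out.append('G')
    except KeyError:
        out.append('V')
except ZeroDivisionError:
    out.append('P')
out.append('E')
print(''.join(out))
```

Execution trace: 'P' (outer except ZeroDivisionError) → 'E' (after the try/except). Output: PE

Answer: PE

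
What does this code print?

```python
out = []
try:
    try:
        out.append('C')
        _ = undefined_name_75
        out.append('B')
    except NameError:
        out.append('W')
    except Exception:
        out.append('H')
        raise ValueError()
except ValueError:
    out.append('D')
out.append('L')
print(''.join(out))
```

Execution trace: 'C' (inner try body) → 'W' (inner except NameError) → 'L' (after the try/except). Output: CWL

Answer: CWL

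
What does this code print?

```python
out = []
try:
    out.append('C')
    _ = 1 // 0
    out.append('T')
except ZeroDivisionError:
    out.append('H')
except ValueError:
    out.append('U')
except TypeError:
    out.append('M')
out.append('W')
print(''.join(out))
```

Execution trace: 'C' (try body) → 'H' (except ZeroDivisionError) → 'W' (after the try/except). Output: CHW

Answer: CHW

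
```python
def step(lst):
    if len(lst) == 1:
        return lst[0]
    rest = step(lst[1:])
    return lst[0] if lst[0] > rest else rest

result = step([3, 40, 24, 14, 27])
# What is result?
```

Recursive max over [3, 40, 24, 14, 27] = 40

Answer: 40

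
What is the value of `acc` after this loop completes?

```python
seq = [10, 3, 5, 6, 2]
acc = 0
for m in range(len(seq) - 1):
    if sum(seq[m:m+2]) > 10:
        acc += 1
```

Count windows with sum > 10
`acc` takes the values: 0 → 1 → 2

Answer: 2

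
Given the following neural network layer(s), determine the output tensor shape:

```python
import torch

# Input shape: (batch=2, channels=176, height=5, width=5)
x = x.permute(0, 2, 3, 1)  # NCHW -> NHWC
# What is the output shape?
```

Input: (2, 176, 5, 5) -> Output: (2, 5, 5, 176)

Answer: (2, 5, 5, 176)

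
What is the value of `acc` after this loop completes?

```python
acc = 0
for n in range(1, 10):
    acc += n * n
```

Sum of squares 1² to 9² = 285
`acc` takes the values: 0 → 1 → 5 → 14 → 30 → 55 → 91 → 140 → 204 → 285

Answer: 285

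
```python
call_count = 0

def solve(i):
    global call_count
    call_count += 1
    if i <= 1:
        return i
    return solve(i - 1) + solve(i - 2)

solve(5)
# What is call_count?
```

Calls(i) = 1 + Calls(i-1) + Calls(i-2); Calls(0)=Calls(1)=1. For i=5 this gives 15.

Answer: 15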